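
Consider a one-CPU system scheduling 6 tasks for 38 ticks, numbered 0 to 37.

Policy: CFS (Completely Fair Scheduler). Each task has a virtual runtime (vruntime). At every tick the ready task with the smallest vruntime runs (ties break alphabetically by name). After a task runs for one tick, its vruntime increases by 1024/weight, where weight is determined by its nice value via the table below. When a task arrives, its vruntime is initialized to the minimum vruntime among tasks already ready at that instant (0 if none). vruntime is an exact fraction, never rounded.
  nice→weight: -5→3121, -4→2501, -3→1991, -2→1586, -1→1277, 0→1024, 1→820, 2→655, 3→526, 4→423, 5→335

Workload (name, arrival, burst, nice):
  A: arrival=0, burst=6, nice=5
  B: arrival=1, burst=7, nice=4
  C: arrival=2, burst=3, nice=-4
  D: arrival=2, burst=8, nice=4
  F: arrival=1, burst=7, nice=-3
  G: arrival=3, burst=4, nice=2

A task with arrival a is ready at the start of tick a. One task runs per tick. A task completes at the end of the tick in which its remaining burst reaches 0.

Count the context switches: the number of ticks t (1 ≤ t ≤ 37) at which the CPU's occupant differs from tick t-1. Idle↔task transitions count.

t=0: vr[A=0] → run A
t=1: vr[A=1024/335 B=1024/335 F=1024/335] → run A
t=2: vr[A=2048/335 B=1024/335 C=1024/335 D=1024/335 F=1024/335] → run B
t=3: vr[A=2048/335 B=776192/141705 C=1024/335 D=1024/335 F=1024/335 G=1024/335] → run C
t=4: vr[A=2048/335 B=776192/141705 C=2904064/837835 D=1024/335 F=1024/335 G=1024/335] → run D
t=5: vr[A=2048/335 B=776192/141705 C=2904064/837835 D=776192/141705 F=1024/335 G=1024/335] → run F
t=6: vr[A=2048/335 B=776192/141705 C=2904064/837835 D=776192/141705 F=2381824/666985 G=1024/335] → run G
t=7: vr[A=2048/335 B=776192/141705 C=2904064/837835 D=776192/141705 F=2381824/666985 G=202752/43885] → run C
t=8: vr[A=2048/335 B=776192/141705 C=3247104/837835 D=776192/141705 F=2381824/666985 G=202752/43885] → run F
t=9: vr[A=2048/335 B=776192/141705 C=3247104/837835 D=776192/141705 F=2724864/666985 G=202752/43885] → run C
t=10: vr[A=2048/335 B=776192/141705 D=776192/141705 F=2724864/666985 G=202752/43885] → run F
t=11: vr[A=2048/335 B=776192/141705 D=776192/141705 F=3067904/666985 G=202752/43885] → run F
t=12: vr[A=2048/335 B=776192/141705 D=776192/141705 F=3410944/666985 G=202752/43885] → run G
t=13: vr[A=2048/335 B=776192/141705 D=776192/141705 F=3410944/666985 G=54272/8777] → run F
t=14: vr[A=2048/335 B=776192/141705 D=776192/141705 F=3753984/666985 G=54272/8777] → run B
t=15: vr[A=2048/335 B=1119232/141705 D=776192/141705 F=3753984/666985 G=54272/8777] → run D
t=16: vr[A=2048/335 B=1119232/141705 D=1119232/141705 F=3753984/666985 G=54272/8777] → run F
t=17: vr[A=2048/335 B=1119232/141705 D=1119232/141705 F=4097024/666985 G=54272/8777] → run A
t=18: vr[A=3072/335 B=1119232/141705 D=1119232/141705 F=4097024/666985 G=54272/8777] → run F
t=19: vr[A=3072/335 B=1119232/141705 D=1119232/141705 G=54272/8777] → run G
t=20: vr[A=3072/335 B=1119232/141705 D=1119232/141705 G=339968/43885] → run G
t=21: vr[A=3072/335 B=1119232/141705 D=1119232/141705] → run B
t=22: vr[A=3072/335 B=487424/47235 D=1119232/141705] → run D
t=23: vr[A=3072/335 B=487424/47235 D=487424/47235] → run A
t=24: vr[A=4096/335 B=487424/47235 D=487424/47235] → run B
t=25: vr[A=4096/335 B=1805312/141705 D=487424/47235] → run D
t=26: vr[A=4096/335 B=1805312/141705 D=1805312/141705] → run A
t=27: vr[A=1024/67 B=1805312/141705 D=1805312/141705] → run B
t=28: vr[A=1024/67 B=2148352/141705 D=1805312/141705] → run D
t=29: vr[A=1024/67 B=2148352/141705 D=2148352/141705] → run B
t=30: vr[A=1024/67 B=830464/47235 D=2148352/141705] → run D
t=31: vr[A=1024/67 B=830464/47235 D=830464/47235] → run A
t=32: vr[B=830464/47235 D=830464/47235] → run B
t=33: vr[D=830464/47235] → run D
t=34: vr[D=2834432/141705] → run D
t=35: (idle)
t=36: (idle)
t=37: (idle)

context switches = 31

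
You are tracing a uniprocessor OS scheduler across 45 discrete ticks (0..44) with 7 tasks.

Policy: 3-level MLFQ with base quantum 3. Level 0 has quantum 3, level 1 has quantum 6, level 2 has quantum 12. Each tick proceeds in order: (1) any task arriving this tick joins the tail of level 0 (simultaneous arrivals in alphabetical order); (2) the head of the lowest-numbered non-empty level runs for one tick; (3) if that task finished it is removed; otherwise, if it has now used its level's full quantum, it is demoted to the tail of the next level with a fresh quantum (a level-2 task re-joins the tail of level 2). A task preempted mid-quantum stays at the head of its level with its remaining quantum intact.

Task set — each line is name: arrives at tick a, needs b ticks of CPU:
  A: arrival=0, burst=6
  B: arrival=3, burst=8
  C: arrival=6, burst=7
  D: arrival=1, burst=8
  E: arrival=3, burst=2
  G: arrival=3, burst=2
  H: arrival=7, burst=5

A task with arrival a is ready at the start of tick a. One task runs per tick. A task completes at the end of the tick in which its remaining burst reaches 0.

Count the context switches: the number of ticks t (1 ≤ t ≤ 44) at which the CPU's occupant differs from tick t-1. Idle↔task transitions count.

context switches = 12

t=0: L0/L1/L2 = A/-/- → run A
t=1: L0/L1/L2 = AD/-/- → run A
t=2: L0/L1/L2 = AD/-/- → run A
t=3: L0/L1/L2 = DBEG/A/- → run D
t=4: L0/L1/L2 = DBEG/A/- → run D
t=5: L0/L1/L2 = DBEG/A/- → run D
t=6: L0/L1/L2 = BEGC/AD/- → run B
t=7: L0/L1/L2 = BEGCH/AD/- → run B
t=8: L0/L1/L2 = BEGCH/AD/- → run B
t=9: L0/L1/L2 = EGCH/ADB/- → run E
t=10: L0/L1/L2 = EGCH/ADB/- → run E
t=11: L0/L1/L2 = GCH/ADB/- → run G
t=12: L0/L1/L2 = GCH/ADB/- → run G
t=13: L0/L1/L2 = CH/ADB/- → run C
t=14: L0/L1/L2 = CH/ADB/- → run C
t=15: L0/L1/L2 = CH/ADB/- → run C
t=16: L0/L1/L2 = H/ADBC/- → run H
t=17: L0/L1/L2 = H/ADBC/- → run H
t=18: L0/L1/L2 = H/ADBC/- → run H
t=19: L0/L1/L2 = -/ADBCH/- → run A
t=20: L0/L1/L2 = -/ADBCH/- → run A
t=21: L0/L1/L2 = -/ADBCH/- → run A
t=22: L0/L1/L2 = -/DBCH/- → run D
t=23: L0/L1/L2 = -/DBCH/- → run D
t=24: L0/L1/L2 = -/DBCH/- → run D
t=25: L0/L1/L2 = -/DBCH/- → run D
t=26: L0/L1/L2 = -/DBCH/- → run D
t=27: L0/L1/L2 = -/BCH/- → run B
t=28: L0/L1/L2 = -/BCH/- → run B
t=29: L0/L1/L2 = -/BCH/- → run B
t=30: L0/L1/L2 = -/BCH/- → run B
t=31: L0/L1/L2 = -/BCH/- → run B
t=32: L0/L1/L2 = -/CH/- → run C
t=33: L0/L1/L2 = -/CH/- → run C
t=34: L0/L1/L2 = -/CH/- → run C
t=35: L0/L1/L2 = -/CH/- → run C
t=36: L0/L1/L2 = -/H/- → run H
t=37: L0/L1/L2 = -/H/- → run H
t=38: (idle)
t=39: (idle)
t=40: (idle)
t=41: (idle)
t=42: (idle)
t=43: (idle)
t=44: (idle)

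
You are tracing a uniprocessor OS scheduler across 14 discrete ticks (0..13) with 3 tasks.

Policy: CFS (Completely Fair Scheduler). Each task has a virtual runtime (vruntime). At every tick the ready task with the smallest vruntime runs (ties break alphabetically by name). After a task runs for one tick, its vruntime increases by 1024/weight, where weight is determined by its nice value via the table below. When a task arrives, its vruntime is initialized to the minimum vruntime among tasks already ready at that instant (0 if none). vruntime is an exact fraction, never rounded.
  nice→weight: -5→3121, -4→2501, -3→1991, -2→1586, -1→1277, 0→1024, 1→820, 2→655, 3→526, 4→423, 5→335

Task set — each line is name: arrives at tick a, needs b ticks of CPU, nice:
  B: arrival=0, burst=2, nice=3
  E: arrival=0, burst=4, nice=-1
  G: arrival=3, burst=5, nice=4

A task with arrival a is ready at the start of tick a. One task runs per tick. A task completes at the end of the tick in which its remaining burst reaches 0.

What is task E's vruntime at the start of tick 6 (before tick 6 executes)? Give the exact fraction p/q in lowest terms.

t=0: vr[B=0 E=0] → run B
t=1: vr[B=512/263 E=0] → run E
t=2: vr[B=512/263 E=1024/1277] → run E
t=3: vr[B=512/263 E=2048/1277 G=2048/1277] → run E
t=4: vr[B=512/263 E=3072/1277 G=2048/1277] → run G
t=5: vr[B=512/263 E=3072/1277 G=2173952/540171] → run B
t=6: vr[E=3072/1277 G=2173952/540171] → run E
t=7: vr[G=2173952/540171] → run G
t=8: vr[G=3481600/540171] → run G
t=9: vr[G=1596416/180057] → run G
t=10: vr[G=6096896/540171] → run G
t=11: (idle)
t=12: (idle)
t=13: (idle)

vruntime(E, start of tick 6) = 3072/1277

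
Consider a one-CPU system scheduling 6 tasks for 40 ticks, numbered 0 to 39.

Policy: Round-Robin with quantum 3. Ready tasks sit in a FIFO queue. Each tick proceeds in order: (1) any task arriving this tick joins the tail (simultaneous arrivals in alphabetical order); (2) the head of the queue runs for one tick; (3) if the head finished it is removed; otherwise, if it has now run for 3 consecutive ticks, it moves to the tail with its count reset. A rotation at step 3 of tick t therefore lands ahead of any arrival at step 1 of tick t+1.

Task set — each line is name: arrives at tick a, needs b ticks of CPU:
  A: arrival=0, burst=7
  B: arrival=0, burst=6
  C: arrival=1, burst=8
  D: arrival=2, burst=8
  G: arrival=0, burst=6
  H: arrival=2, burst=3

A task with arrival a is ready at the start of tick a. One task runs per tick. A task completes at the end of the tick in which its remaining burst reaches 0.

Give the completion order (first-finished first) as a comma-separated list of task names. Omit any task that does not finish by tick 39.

completion order = H, B, G, A, C, D

t=0: queue=[A,B,G] q_used=0 → run A
t=1: queue=[A,B,G,C] q_used=1 → run A
t=2: queue=[A,B,G,C,D,H] q_used=2 → run A
t=3: queue=[B,G,C,D,H,A] q_used=0 → run B
t=4: queue=[B,G,C,D,H,A] q_used=1 → run B
t=5: queue=[B,G,C,D,H,A] q_used=2 → run B
t=6: queue=[G,C,D,H,A,B] q_used=0 → run G
t=7: queue=[G,C,D,H,A,B] q_used=1 → run G
t=8: queue=[G,C,D,H,A,B] q_used=2 → run G
t=9: queue=[C,D,H,A,B,G] q_used=0 → run C
t=10: queue=[C,D,H,A,B,G] q_used=1 → run C
t=11: queue=[C,D,H,A,B,G] q_used=2 → run C
t=12: queue=[D,H,A,B,G,C] q_used=0 → run D
t=13: queue=[D,H,A,B,G,C] q_used=1 → run D
t=14: queue=[D,H,A,B,G,C] q_used=2 → run D
t=15: queue=[H,A,B,G,C,D] q_used=0 → run H
t=16: queue=[H,A,B,G,C,D] q_used=1 → run H
t=17: queue=[H,A,B,G,C,D] q_used=2 → run H
t=18: queue=[A,B,G,C,D] q_used=0 → run A
t=19: queue=[A,B,G,C,D] q_used=1 → run A
t=20: queue=[A,B,G,C,D] q_used=2 → run A
t=21: queue=[B,G,C,D,A] q_used=0 → run B
t=22: queue=[B,G,C,D,A] q_used=1 → run B
t=23: queue=[B,G,C,D,A] q_used=2 → run B
t=24: queue=[G,C,D,A] q_used=0 → run G
t=25: queue=[G,C,D,A] q_used=1 → run G
t=26: queue=[G,C,D,A] q_used=2 → run G
t=27: queue=[C,D,A] q_used=0 → run C
t=28: queue=[C,D,A] q_used=1 → run C
t=29: queue=[C,D,A] q_used=2 → run C
t=30: queue=[D,A,C] q_used=0 → run D
t=31: queue=[D,A,C] q_used=1 → run D
t=32: queue=[D,A,C] q_used=2 → run D
t=33: queue=[A,C,D] q_used=0 → run A
t=34: queue=[C,D] q_used=0 → run C
t=35: queue=[C,D] q_used=1 → run C
t=36: queue=[D] q_used=0 → run D
t=37: queue=[D] q_used=1 → run D
t=38: (idle)
t=39: (idle)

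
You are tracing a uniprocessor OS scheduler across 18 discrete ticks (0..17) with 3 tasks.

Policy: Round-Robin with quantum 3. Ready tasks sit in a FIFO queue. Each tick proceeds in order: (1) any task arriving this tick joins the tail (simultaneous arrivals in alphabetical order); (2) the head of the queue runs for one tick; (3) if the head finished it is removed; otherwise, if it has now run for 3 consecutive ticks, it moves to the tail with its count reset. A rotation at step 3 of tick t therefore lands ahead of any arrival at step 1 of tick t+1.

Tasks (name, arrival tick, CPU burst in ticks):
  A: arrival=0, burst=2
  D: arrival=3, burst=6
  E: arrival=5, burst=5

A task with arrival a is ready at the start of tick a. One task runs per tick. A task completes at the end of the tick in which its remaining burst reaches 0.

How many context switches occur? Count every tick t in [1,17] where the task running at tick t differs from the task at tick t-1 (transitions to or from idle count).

context switches = 6

t=0: queue=[A] q_used=0 → run A
t=1: queue=[A] q_used=1 → run A
t=2: (idle)
t=3: queue=[D] q_used=0 → run D
t=4: queue=[D] q_used=1 → run D
t=5: queue=[D,E] q_used=2 → run D
t=6: queue=[E,D] q_used=0 → run E
t=7: queue=[E,D] q_used=1 → run E
t=8: queue=[E,D] q_used=2 → run E
t=9: queue=[D,E] q_used=0 → run D
t=10: queue=[D,E] q_used=1 → run D
t=11: queue=[D,E] q_used=2 → run D
t=12: queue=[E] q_used=0 → run E
t=13: queue=[E] q_used=1 → run E
t=14: (idle)
t=15: (idle)
t=16: (idle)
t=17: (idle)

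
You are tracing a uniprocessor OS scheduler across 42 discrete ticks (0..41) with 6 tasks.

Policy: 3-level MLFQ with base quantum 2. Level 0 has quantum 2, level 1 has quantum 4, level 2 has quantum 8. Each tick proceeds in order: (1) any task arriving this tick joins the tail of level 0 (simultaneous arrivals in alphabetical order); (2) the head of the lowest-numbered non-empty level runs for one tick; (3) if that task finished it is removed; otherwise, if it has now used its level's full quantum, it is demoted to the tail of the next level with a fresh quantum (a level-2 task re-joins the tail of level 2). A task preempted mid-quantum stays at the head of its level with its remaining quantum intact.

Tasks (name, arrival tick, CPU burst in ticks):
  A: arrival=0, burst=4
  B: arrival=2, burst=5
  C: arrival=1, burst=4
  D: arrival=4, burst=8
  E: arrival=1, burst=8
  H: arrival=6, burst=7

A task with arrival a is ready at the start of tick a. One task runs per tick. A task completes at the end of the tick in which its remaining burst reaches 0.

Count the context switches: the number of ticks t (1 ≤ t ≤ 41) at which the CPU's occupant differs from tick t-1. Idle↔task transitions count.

t=0: L0/L1/L2 = A/-/- → run A
t=1: L0/L1/L2 = ACE/-/- → run A
t=2: L0/L1/L2 = CEB/A/- → run C
t=3: L0/L1/L2 = CEB/A/- → run C
t=4: L0/L1/L2 = EBD/AC/- → run E
t=5: L0/L1/L2 = EBD/AC/- → run E
t=6: L0/L1/L2 = BDH/ACE/- → run B
t=7: L0/L1/L2 = BDH/ACE/- → run B
t=8: L0/L1/L2 = DH/ACEB/- → run D
t=9: L0/L1/L2 = DH/ACEB/- → run D
t=10: L0/L1/L2 = H/ACEBD/- → run H
t=11: L0/L1/L2 = H/ACEBD/- → run H
t=12: L0/L1/L2 = -/ACEBDH/- → run A
t=13: L0/L1/L2 = -/ACEBDH/- → run A
t=14: L0/L1/L2 = -/CEBDH/- → run C
t=15: L0/L1/L2 = -/CEBDH/- → run C
t=16: L0/L1/L2 = -/EBDH/- → run E
t=17: L0/L1/L2 = -/EBDH/- → run E
t=18: L0/L1/L2 = -/EBDH/- → run E
t=19: L0/L1/L2 = -/EBDH/- → run E
t=20: L0/L1/L2 = -/BDH/E → run B
t=21: L0/L1/L2 = -/BDH/E → run B
t=22: L0/L1/L2 = -/BDH/E → run B
t=23: L0/L1/L2 = -/DH/E → run D
t=24: L0/L1/L2 = -/DH/E → run D
t=25: L0/L1/L2 = -/DH/E → run D
t=26: L0/L1/L2 = -/DH/E → run D
t=27: L0/L1/L2 = -/H/ED → run H
t=28: L0/L1/L2 = -/H/ED → run H
t=29: L0/L1/L2 = -/H/ED → run H
t=30: L0/L1/L2 = -/H/ED → run H
t=31: L0/L1/L2 = -/-/EDH → run E
t=32: L0/L1/L2 = -/-/EDH → run E
t=33: L0/L1/L2 = -/-/DH → run D
t=34: L0/L1/L2 = -/-/DH → run D
t=35: L0/L1/L2 = -/-/H → run H
t=36: (idle)
t=37: (idle)
t=38: (idle)
t=39: (idle)
t=40: (idle)
t=41: (idle)

context switches = 15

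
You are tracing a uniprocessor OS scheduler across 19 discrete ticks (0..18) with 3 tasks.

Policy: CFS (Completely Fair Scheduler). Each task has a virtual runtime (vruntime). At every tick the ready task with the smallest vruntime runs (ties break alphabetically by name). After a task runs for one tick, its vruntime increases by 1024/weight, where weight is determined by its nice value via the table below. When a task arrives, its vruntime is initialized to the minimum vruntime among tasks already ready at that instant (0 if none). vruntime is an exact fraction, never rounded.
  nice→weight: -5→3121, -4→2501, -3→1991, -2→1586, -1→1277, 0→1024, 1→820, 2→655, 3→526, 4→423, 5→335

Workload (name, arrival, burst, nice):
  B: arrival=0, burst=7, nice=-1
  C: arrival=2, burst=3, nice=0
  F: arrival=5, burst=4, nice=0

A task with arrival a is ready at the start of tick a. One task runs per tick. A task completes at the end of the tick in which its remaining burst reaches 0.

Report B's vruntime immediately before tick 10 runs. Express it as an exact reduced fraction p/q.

t=0: vr[B=0] → run B
t=1: vr[B=1024/1277] → run B
t=2: vr[B=2048/1277 C=2048/1277] → run B
t=3: vr[B=3072/1277 C=2048/1277] → run C
t=4: vr[B=3072/1277 C=3325/1277] → run B
t=5: vr[B=4096/1277 C=3325/1277 F=3325/1277] → run C
t=6: vr[B=4096/1277 C=4602/1277 F=3325/1277] → run F
t=7: vr[B=4096/1277 C=4602/1277 F=4602/1277] → run B
t=8: vr[B=5120/1277 C=4602/1277 F=4602/1277] → run C
t=9: vr[B=5120/1277 F=4602/1277] → run F
t=10: vr[B=5120/1277 F=5879/1277] → run B
t=11: vr[B=6144/1277 F=5879/1277] → run F
t=12: vr[B=6144/1277 F=7156/1277] → run B
t=13: vr[F=7156/1277] → run F
t=14: (idle)
t=15: (idle)
t=16: (idle)
t=17: (idle)
t=18: (idle)

vruntime(B, start of tick 10) = 5120/1277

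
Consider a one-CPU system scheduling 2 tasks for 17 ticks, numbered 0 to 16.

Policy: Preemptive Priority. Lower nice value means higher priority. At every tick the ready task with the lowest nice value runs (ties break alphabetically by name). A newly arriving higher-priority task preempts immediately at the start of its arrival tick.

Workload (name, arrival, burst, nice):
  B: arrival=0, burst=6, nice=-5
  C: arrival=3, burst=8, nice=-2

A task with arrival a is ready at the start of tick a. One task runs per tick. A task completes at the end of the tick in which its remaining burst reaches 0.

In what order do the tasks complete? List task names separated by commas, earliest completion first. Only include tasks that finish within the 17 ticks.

completion order = B, C

t=0: ready={B} → run B
t=1: ready={B} → run B
t=2: ready={B} → run B
t=3: ready={B,C} → run B
t=4: ready={B,C} → run B
t=5: ready={B,C} → run B
t=6: ready={C} → run C
t=7: ready={C} → run C
t=8: ready={C} → run C
t=9: ready={C} → run C
t=10: ready={C} → run C
t=11: ready={C} → run C
t=12: ready={C} → run C
t=13: ready={C} → run C
t=14: (idle)
t=15: (idle)
t=16: (idle)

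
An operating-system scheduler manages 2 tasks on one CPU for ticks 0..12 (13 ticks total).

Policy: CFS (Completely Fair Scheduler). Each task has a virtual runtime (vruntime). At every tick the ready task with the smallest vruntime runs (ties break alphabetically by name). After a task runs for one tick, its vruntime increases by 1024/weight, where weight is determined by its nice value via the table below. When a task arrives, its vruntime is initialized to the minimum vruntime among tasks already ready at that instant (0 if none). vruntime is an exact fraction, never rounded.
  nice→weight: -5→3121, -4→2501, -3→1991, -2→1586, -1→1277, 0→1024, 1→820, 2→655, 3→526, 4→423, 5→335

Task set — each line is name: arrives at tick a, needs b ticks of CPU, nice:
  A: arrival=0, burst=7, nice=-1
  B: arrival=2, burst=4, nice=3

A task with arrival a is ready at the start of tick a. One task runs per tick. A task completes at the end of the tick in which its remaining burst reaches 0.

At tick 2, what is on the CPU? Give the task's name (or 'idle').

t=0: vr[A=0] → run A
t=1: vr[A=1024/1277] → run A
t=2: vr[A=2048/1277 B=2048/1277] → run A
t=3: vr[A=3072/1277 B=2048/1277] → run B
t=4: vr[A=3072/1277 B=1192448/335851] → run A
t=5: vr[A=4096/1277 B=1192448/335851] → run A
t=6: vr[A=5120/1277 B=1192448/335851] → run B
t=7: vr[A=5120/1277 B=1846272/335851] → run A
t=8: vr[A=6144/1277 B=1846272/335851] → run A
t=9: vr[B=1846272/335851] → run B
t=10: vr[B=2500096/335851] → run B
t=11: (idle)
t=12: (idle)

running at tick 2 = A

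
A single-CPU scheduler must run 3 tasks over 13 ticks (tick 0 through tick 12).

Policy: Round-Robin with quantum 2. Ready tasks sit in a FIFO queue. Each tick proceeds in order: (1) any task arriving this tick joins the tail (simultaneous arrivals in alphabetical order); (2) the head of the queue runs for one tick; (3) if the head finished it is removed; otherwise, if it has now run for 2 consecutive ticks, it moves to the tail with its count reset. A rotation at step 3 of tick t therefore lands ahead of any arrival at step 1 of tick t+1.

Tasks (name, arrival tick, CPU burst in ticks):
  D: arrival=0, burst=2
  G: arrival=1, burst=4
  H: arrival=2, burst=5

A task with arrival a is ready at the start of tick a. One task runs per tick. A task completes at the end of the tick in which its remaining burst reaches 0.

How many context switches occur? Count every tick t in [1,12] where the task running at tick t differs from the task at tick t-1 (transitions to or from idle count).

t=0: queue=[D] q_used=0 → run D
t=1: queue=[D,G] q_used=1 → run D
t=2: queue=[G,H] q_used=0 → run G
t=3: queue=[G,H] q_used=1 → run G
t=4: queue=[H,G] q_used=0 → run H
t=5: queue=[H,G] q_used=1 → run H
t=6: queue=[G,H] q_used=0 → run G
t=7: queue=[G,H] q_used=1 → run G
t=8: queue=[H] q_used=0 → run H
t=9: queue=[H] q_used=1 → run H
t=10: queue=[H] q_used=0 → run H
t=11: (idle)
t=12: (idle)

context switches = 5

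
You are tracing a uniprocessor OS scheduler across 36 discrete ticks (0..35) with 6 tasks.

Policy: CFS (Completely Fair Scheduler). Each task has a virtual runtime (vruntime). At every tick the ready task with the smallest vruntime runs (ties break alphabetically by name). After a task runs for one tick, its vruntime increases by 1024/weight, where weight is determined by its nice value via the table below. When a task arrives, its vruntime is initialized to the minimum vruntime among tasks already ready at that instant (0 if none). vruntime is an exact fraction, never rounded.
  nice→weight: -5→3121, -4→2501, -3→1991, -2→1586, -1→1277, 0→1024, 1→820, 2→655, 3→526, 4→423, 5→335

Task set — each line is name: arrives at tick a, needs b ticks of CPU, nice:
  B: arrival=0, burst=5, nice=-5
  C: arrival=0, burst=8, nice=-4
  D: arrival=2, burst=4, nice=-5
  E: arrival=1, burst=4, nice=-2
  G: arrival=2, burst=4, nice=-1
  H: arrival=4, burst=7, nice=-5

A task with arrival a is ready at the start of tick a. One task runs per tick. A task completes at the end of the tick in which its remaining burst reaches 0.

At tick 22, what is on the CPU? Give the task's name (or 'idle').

running at tick 22 = H

t=0: vr[B=0 C=0] → run B
t=1: vr[B=1024/3121 C=0 E=0] → run C
t=2: vr[B=1024/3121 C=1024/2501 D=0 E=0 G=0] → run D
t=3: vr[B=1024/3121 C=1024/2501 D=1024/3121 E=0 G=0] → run E
t=4: vr[B=1024/3121 C=1024/2501 D=1024/3121 E=512/793 G=0 H=0] → run G
t=5: vr[B=1024/3121 C=1024/2501 D=1024/3121 E=512/793 G=1024/1277 H=0] → run H
t=6: vr[B=1024/3121 C=1024/2501 D=1024/3121 E=512/793 G=1024/1277 H=1024/3121] → run B
t=7: vr[B=2048/3121 C=1024/2501 D=1024/3121 E=512/793 G=1024/1277 H=1024/3121] → run D
t=8: vr[B=2048/3121 C=1024/2501 D=2048/3121 E=512/793 G=1024/1277 H=1024/3121] → run H
t=9: vr[B=2048/3121 C=1024/2501 D=2048/3121 E=512/793 G=1024/1277 H=2048/3121] → run C
t=10: vr[B=2048/3121 C=2048/2501 D=2048/3121 E=512/793 G=1024/1277 H=2048/3121] → run E
t=11: vr[B=2048/3121 C=2048/2501 D=2048/3121 E=1024/793 G=1024/1277 H=2048/3121] → run B
t=12: vr[B=3072/3121 C=2048/2501 D=2048/3121 E=1024/793 G=1024/1277 H=2048/3121] → run D
t=13: vr[B=3072/3121 C=2048/2501 D=3072/3121 E=1024/793 G=1024/1277 H=2048/3121] → run H
t=14: vr[B=3072/3121 C=2048/2501 D=3072/3121 E=1024/793 G=1024/1277 H=3072/3121] → run G
t=15: vr[B=3072/3121 C=2048/2501 D=3072/3121 E=1024/793 G=2048/1277 H=3072/3121] → run C
t=16: vr[B=3072/3121 C=3072/2501 D=3072/3121 E=1024/793 G=2048/1277 H=3072/3121] → run B
t=17: vr[B=4096/3121 C=3072/2501 D=3072/3121 E=1024/793 G=2048/1277 H=3072/3121] → run D
t=18: vr[B=4096/3121 C=3072/2501 E=1024/793 G=2048/1277 H=3072/3121] → run H
t=19: vr[B=4096/3121 C=3072/2501 E=1024/793 G=2048/1277 H=4096/3121] → run C
t=20: vr[B=4096/3121 C=4096/2501 E=1024/793 G=2048/1277 H=4096/3121] → run E
t=21: vr[B=4096/3121 C=4096/2501 E=1536/793 G=2048/1277 H=4096/3121] → run B
t=22: vr[C=4096/2501 E=1536/793 G=2048/1277 H=4096/3121] → run H
t=23: vr[C=4096/2501 E=1536/793 G=2048/1277 H=5120/3121] → run G
t=24: vr[C=4096/2501 E=1536/793 G=3072/1277 H=5120/3121] → run C
t=25: vr[C=5120/2501 E=1536/793 G=3072/1277 H=5120/3121] → run H
t=26: vr[C=5120/2501 E=1536/793 G=3072/1277 H=6144/3121] → run E
t=27: vr[C=5120/2501 G=3072/1277 H=6144/3121] → run H
t=28: vr[C=5120/2501 G=3072/1277] → run C
t=29: vr[C=6144/2501 G=3072/1277] → run G
t=30: vr[C=6144/2501] → run C
t=31: vr[C=7168/2501] → run C
t=32: (idle)
t=33: (idle)
t=34: (idle)
t=35: (idle)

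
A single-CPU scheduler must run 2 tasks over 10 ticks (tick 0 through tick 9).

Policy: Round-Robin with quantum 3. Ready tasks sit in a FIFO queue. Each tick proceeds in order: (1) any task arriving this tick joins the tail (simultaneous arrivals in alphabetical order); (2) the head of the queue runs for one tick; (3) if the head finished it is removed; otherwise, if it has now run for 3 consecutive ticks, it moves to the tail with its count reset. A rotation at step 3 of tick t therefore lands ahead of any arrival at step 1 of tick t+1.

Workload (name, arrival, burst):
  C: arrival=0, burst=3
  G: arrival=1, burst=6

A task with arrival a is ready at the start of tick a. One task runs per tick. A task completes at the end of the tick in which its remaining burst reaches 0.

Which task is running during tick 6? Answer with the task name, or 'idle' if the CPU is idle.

running at tick 6 = G

t=0: queue=[C] q_used=0 → run C
t=1: queue=[C,G] q_used=1 → run C
t=2: queue=[C,G] q_used=2 → run C
t=3: queue=[G] q_used=0 → run G
t=4: queue=[G] q_used=1 → run G
t=5: queue=[G] q_used=2 → run G
t=6: queue=[G] q_used=0 → run G
t=7: queue=[G] q_used=1 → run G
t=8: queue=[G] q_used=2 → run G
t=9: (idle)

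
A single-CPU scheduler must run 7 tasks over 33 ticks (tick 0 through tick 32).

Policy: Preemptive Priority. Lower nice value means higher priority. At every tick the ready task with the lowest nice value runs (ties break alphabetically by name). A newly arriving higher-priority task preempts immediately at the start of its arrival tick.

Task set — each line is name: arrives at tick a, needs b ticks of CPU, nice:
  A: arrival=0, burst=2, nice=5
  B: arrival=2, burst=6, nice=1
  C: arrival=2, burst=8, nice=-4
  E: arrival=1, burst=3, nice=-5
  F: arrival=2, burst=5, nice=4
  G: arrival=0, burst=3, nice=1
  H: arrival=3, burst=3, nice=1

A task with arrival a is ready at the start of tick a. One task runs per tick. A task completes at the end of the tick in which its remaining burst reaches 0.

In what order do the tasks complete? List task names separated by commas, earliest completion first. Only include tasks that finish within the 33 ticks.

t=0: ready={A,G} → run G
t=1: ready={A,E,G} → run E
t=2: ready={A,B,C,E,F,G} → run E
t=3: ready={A,B,C,E,F,G,H} → run E
t=4: ready={A,B,C,F,G,H} → run C
t=5: ready={A,B,C,F,G,H} → run C
t=6: ready={A,B,C,F,G,H} → run C
t=7: ready={A,B,C,F,G,H} → run C
t=8: ready={A,B,C,F,G,H} → run C
t=9: ready={A,B,C,F,G,H} → run C
t=10: ready={A,B,C,F,G,H} → run C
t=11: ready={A,B,C,F,G,H} → run C
t=12: ready={A,B,F,G,H} → run B
t=13: ready={A,B,F,G,H} → run B
t=14: ready={A,B,F,G,H} → run B
t=15: ready={A,B,F,G,H} → run B
t=16: ready={A,B,F,G,H} → run B
t=17: ready={A,B,F,G,H} → run B
t=18: ready={A,F,G,H} → run G
t=19: ready={A,F,G,H} → run G
t=20: ready={A,F,H} → run H
t=21: ready={A,F,H} → run H
t=22: ready={A,F,H} → run H
t=23: ready={A,F} → run F
t=24: ready={A,F} → run F
t=25: ready={A,F} → run F
t=26: ready={A,F} → run F
t=27: ready={A,F} → run F
t=28: ready={A} → run A
t=29: ready={A} → run A
t=30: (idle)
t=31: (idle)
t=32: (idle)

completion order = E, C, B, G, H, F, A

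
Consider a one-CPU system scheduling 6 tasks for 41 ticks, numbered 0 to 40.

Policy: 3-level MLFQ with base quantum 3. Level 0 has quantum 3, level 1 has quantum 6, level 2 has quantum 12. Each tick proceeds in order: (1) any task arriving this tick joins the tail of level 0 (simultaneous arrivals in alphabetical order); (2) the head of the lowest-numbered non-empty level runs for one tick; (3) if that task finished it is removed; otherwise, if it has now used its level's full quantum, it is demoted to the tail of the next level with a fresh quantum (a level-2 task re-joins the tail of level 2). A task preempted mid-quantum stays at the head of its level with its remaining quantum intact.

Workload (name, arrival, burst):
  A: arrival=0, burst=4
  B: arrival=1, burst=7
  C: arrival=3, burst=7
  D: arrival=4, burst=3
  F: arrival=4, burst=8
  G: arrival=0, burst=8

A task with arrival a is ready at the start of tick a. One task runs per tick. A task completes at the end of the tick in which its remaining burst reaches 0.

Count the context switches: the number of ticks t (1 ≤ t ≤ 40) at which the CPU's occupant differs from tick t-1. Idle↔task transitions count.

context switches = 11

t=0: L0/L1/L2 = AG/-/- → run A
t=1: L0/L1/L2 = AGB/-/- → run A
t=2: L0/L1/L2 = AGB/-/- → run A
t=3: L0/L1/L2 = GBC/A/- → run G
t=4: L0/L1/L2 = GBCDF/A/- → run G
t=5: L0/L1/L2 = GBCDF/A/- → run G
t=6: L0/L1/L2 = BCDF/AG/- → run B
t=7: L0/L1/L2 = BCDF/AG/- → run B
t=8: L0/L1/L2 = BCDF/AG/- → run B
t=9: L0/L1/L2 = CDF/AGB/- → run C
t=10: L0/L1/L2 = CDF/AGB/- → run C
t=11: L0/L1/L2 = CDF/AGB/- → run C
t=12: L0/L1/L2 = DF/AGBC/- → run D
t=13: L0/L1/L2 = DF/AGBC/- → run D
t=14: L0/L1/L2 = DF/AGBC/- → run D
t=15: L0/L1/L2 = F/AGBC/- → run F
t=16: L0/L1/L2 = F/AGBC/- → run F
t=17: L0/L1/L2 = F/AGBC/- → run F
t=18: L0/L1/L2 = -/AGBCF/- → run A
t=19: L0/L1/L2 = -/GBCF/- → run G
t=20: L0/L1/L2 = -/GBCF/- → run G
t=21: L0/L1/L2 = -/GBCF/- → run G
t=22: L0/L1/L2 = -/GBCF/- → run G
t=23: L0/L1/L2 = -/GBCF/- → run G
t=24: L0/L1/L2 = -/BCF/- → run B
t=25: L0/L1/L2 = -/BCF/- → run B
t=26: L0/L1/L2 = -/BCF/- → run B
t=27: L0/L1/L2 = -/BCF/- → run B
t=28: L0/L1/L2 = -/CF/- → run C
t=29: L0/L1/L2 = -/CF/- → run C
t=30: L0/L1/L2 = -/CF/- → run C
t=31: L0/L1/L2 = -/CF/- → run C
t=32: L0/L1/L2 = -/F/- → run F
t=33: L0/L1/L2 = -/F/- → run F
t=34: L0/L1/L2 = -/F/- → run F
t=35: L0/L1/L2 = -/F/- → run F
t=36: L0/L1/L2 = -/F/- → run F
t=37: (idle)
t=38: (idle)
t=39: (idle)
t=40: (idle)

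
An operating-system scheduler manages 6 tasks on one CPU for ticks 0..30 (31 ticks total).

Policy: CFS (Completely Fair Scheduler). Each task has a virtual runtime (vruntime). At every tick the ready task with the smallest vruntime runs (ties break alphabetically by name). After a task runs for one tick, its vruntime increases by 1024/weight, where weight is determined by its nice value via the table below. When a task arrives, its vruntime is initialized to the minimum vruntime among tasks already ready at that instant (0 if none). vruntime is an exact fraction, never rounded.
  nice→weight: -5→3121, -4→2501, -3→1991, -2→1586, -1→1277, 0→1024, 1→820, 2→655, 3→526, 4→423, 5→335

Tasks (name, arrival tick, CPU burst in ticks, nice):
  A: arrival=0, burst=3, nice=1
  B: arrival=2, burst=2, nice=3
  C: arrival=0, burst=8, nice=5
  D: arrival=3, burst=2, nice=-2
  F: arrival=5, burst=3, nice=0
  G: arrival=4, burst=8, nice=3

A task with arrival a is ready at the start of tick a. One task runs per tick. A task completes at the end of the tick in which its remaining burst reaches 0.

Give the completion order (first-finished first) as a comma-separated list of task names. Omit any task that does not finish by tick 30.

completion order = D, A, B, F, G, C

t=0: vr[A=0 C=0] → run A
t=1: vr[A=256/205 C=0] → run C
t=2: vr[A=256/205 B=256/205 C=1024/335] → run A
t=3: vr[A=512/205 B=256/205 C=1024/335 D=256/205] → run B
t=4: vr[A=512/205 B=172288/53915 C=1024/335 D=256/205 G=256/205] → run D
t=5: vr[A=512/205 B=172288/53915 C=1024/335 D=307968/162565 F=256/205 G=256/205] → run F
t=6: vr[A=512/205 B=172288/53915 C=1024/335 D=307968/162565 F=461/205 G=256/205] → run G
t=7: vr[A=512/205 B=172288/53915 C=1024/335 D=307968/162565 F=461/205 G=172288/53915] → run D
t=8: vr[A=512/205 B=172288/53915 C=1024/335 F=461/205 G=172288/53915] → run F
t=9: vr[A=512/205 B=172288/53915 C=1024/335 F=666/205 G=172288/53915] → run A
t=10: vr[B=172288/53915 C=1024/335 F=666/205 G=172288/53915] → run C
t=11: vr[B=172288/53915 C=2048/335 F=666/205 G=172288/53915] → run B
t=12: vr[C=2048/335 F=666/205 G=172288/53915] → run G
t=13: vr[C=2048/335 F=666/205 G=277248/53915] → run F
t=14: vr[C=2048/335 G=277248/53915] → run G
t=15: vr[C=2048/335 G=382208/53915] → run C
t=16: vr[C=3072/335 G=382208/53915] → run G
t=17: vr[C=3072/335 G=487168/53915] → run G
t=18: vr[C=3072/335 G=592128/53915] → run C
t=19: vr[C=4096/335 G=592128/53915] → run G
t=20: vr[C=4096/335 G=697088/53915] → run C
t=21: vr[C=1024/67 G=697088/53915] → run G
t=22: vr[C=1024/67 G=802048/53915] → run G
t=23: vr[C=1024/67] → run C
t=24: vr[C=6144/335] → run C
t=25: vr[C=7168/335] → run C
t=26: (idle)
t=27: (idle)
t=28: (idle)
t=29: (idle)
t=30: (idle)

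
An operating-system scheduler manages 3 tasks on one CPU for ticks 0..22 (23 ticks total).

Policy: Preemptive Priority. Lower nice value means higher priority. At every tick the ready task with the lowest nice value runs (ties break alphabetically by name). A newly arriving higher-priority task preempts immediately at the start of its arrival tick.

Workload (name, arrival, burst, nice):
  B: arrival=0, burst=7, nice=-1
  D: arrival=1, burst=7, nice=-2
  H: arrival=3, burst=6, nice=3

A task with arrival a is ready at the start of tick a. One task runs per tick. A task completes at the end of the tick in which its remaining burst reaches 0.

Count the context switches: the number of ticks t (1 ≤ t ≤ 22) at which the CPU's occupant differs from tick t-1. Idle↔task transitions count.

t=0: ready={B} → run B
t=1: ready={B,D} → run D
t=2: ready={B,D} → run D
t=3: ready={B,D,H} → run D
t=4: ready={B,D,H} → run D
t=5: ready={B,D,H} → run D
t=6: ready={B,D,H} → run D
t=7: ready={B,D,H} → run D
t=8: ready={B,H} → run B
t=9: ready={B,H} → run B
t=10: ready={B,H} → run B
t=11: ready={B,H} → run B
t=12: ready={B,H} → run B
t=13: ready={B,H} → run B
t=14: ready={H} → run H
t=15: ready={H} → run H
t=16: ready={H} → run H
t=17: ready={H} → run H
t=18: ready={H} → run H
t=19: ready={H} → run H
t=20: (idle)
t=21: (idle)
t=22: (idle)

context switches = 4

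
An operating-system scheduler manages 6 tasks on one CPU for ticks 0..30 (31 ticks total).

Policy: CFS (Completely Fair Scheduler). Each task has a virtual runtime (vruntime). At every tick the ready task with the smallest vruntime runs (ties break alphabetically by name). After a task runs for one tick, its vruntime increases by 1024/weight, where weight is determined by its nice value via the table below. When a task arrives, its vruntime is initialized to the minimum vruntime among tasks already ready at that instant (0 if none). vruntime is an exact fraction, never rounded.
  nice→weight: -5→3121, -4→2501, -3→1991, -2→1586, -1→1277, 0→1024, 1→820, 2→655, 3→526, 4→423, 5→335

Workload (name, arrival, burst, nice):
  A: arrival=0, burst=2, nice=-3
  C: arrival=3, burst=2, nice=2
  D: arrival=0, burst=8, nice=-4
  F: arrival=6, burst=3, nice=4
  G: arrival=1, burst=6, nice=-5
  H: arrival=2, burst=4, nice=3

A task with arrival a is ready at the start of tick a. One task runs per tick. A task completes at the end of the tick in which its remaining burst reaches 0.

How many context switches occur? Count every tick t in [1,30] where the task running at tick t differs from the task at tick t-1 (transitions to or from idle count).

context switches = 24

t=0: vr[A=0 D=0] → run A
t=1: vr[A=1024/1991 D=0 G=0] → run D
t=2: vr[A=1024/1991 D=1024/2501 G=0 H=0] → run G
t=3: vr[A=1024/1991 C=0 D=1024/2501 G=1024/3121 H=0] → run C
t=4: vr[A=1024/1991 C=1024/655 D=1024/2501 G=1024/3121 H=0] → run H
t=5: vr[A=1024/1991 C=1024/655 D=1024/2501 G=1024/3121 H=512/263] → run G
t=6: vr[A=1024/1991 C=1024/655 D=1024/2501 F=1024/2501 G=2048/3121 H=512/263] → run D
t=7: vr[A=1024/1991 C=1024/655 D=2048/2501 F=1024/2501 G=2048/3121 H=512/263] → run F
t=8: vr[A=1024/1991 C=1024/655 D=2048/2501 F=2994176/1057923 G=2048/3121 H=512/263] → run A
t=9: vr[C=1024/655 D=2048/2501 F=2994176/1057923 G=2048/3121 H=512/263] → run G
t=10: vr[C=1024/655 D=2048/2501 F=2994176/1057923 G=3072/3121 H=512/263] → run D
t=11: vr[C=1024/655 D=3072/2501 F=2994176/1057923 G=3072/3121 H=512/263] → run G
t=12: vr[C=1024/655 D=3072/2501 F=2994176/1057923 G=4096/3121 H=512/263] → run D
t=13: vr[C=1024/655 D=4096/2501 F=2994176/1057923 G=4096/3121 H=512/263] → run G
t=14: vr[C=1024/655 D=4096/2501 F=2994176/1057923 G=5120/3121 H=512/263] → run C
t=15: vr[D=4096/2501 F=2994176/1057923 G=5120/3121 H=512/263] → run D
t=16: vr[D=5120/2501 F=2994176/1057923 G=5120/3121 H=512/263] → run G
t=17: vr[D=5120/2501 F=2994176/1057923 H=512/263] → run H
t=18: vr[D=5120/2501 F=2994176/1057923 H=1024/263] → run D
t=19: vr[D=6144/2501 F=2994176/1057923 H=1024/263] → run D
t=20: vr[D=7168/2501 F=2994176/1057923 H=1024/263] → run F
t=21: vr[D=7168/2501 F=5555200/1057923 H=1024/263] → run D
t=22: vr[F=5555200/1057923 H=1024/263] → run H
t=23: vr[F=5555200/1057923 H=1536/263] → run F
t=24: vr[H=1536/263] → run H
t=25: (idle)
t=26: (idle)
t=27: (idle)
t=28: (idle)
t=29: (idle)
t=30: (idle)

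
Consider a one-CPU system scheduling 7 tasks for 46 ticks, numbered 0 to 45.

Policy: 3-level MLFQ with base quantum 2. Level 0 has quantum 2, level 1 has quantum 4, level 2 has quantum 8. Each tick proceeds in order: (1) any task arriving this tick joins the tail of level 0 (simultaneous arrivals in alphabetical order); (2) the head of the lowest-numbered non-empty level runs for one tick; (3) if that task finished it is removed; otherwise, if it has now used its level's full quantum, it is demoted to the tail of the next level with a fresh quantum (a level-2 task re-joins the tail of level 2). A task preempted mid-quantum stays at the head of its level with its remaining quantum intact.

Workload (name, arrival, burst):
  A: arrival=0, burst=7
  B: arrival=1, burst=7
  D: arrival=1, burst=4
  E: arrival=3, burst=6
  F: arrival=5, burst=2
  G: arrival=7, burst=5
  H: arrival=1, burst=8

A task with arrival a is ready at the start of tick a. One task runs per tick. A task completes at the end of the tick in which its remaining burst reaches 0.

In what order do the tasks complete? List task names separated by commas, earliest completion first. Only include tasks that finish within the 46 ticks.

t=0: L0/L1/L2 = A/-/- → run A
t=1: L0/L1/L2 = ABDH/-/- → run A
t=2: L0/L1/L2 = BDH/A/- → run B
t=3: L0/L1/L2 = BDHE/A/- → run B
t=4: L0/L1/L2 = DHE/AB/- → run D
t=5: L0/L1/L2 = DHEF/AB/- → run D
t=6: L0/L1/L2 = HEF/ABD/- → run H
t=7: L0/L1/L2 = HEFG/ABD/- → run H
t=8: L0/L1/L2 = EFG/ABDH/- → run E
t=9: L0/L1/L2 = EFG/ABDH/- → run E
t=10: L0/L1/L2 = FG/ABDHE/- → run F
t=11: L0/L1/L2 = FG/ABDHE/- → run F
t=12: L0/L1/L2 = G/ABDHE/- → run G
t=13: L0/L1/L2 = G/ABDHE/- → run G
t=14: L0/L1/L2 = -/ABDHEG/- → run A
t=15: L0/L1/L2 = -/ABDHEG/- → run A
t=16: L0/L1/L2 = -/ABDHEG/- → run A
t=17: L0/L1/L2 = -/ABDHEG/- → run A
t=18: L0/L1/L2 = -/BDHEG/A → run B
t=19: L0/L1/L2 = -/BDHEG/A → run B
t=20: L0/L1/L2 = -/BDHEG/A → run B
t=21: L0/L1/L2 = -/BDHEG/A → run B
t=22: L0/L1/L2 = -/DHEG/AB → run D
t=23: L0/L1/L2 = -/DHEG/AB → run D
t=24: L0/L1/L2 = -/HEG/AB → run H
t=25: L0/L1/L2 = -/HEG/AB → run H
t=26: L0/L1/L2 = -/HEG/AB → run H
t=27: L0/L1/L2 = -/HEG/AB → run H
t=28: L0/L1/L2 = -/EG/ABH → run E
t=29: L0/L1/L2 = -/EG/ABH → run E
t=30: L0/L1/L2 = -/EG/ABH → run E
t=31: L0/L1/L2 = -/EG/ABH → run E
t=32: L0/L1/L2 = -/G/ABH → run G
t=33: L0/L1/L2 = -/G/ABH → run G
t=34: L0/L1/L2 = -/G/ABH → run G
t=35: L0/L1/L2 = -/-/ABH → run A
t=36: L0/L1/L2 = -/-/BH → run B
t=37: L0/L1/L2 = -/-/H → run H
t=38: L0/L1/L2 = -/-/H → run H
t=39: (idle)
t=40: (idle)
t=41: (idle)
t=42: (idle)
t=43: (idle)
t=44: (idle)
t=45: (idle)

completion order = F, D, E, G, A, B, H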